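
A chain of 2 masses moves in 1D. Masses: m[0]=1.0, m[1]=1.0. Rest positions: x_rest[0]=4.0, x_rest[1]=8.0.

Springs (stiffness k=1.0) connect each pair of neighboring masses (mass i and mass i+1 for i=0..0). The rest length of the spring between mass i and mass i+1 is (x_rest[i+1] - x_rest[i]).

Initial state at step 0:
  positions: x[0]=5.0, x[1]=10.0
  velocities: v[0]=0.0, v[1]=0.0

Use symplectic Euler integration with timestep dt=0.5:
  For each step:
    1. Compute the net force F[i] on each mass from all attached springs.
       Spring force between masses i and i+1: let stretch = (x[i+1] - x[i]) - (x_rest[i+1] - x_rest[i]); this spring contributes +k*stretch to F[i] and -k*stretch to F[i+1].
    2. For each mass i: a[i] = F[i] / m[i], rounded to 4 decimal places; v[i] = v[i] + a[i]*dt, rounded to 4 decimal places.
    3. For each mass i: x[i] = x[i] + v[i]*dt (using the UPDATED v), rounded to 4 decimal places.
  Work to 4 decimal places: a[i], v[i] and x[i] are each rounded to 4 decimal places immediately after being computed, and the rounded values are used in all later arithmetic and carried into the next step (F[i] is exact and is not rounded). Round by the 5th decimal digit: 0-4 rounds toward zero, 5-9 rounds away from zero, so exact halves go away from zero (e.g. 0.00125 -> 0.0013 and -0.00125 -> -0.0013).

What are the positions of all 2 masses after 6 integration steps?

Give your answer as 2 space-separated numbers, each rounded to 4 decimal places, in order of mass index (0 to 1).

Step 0: x=[5.0000 10.0000] v=[0.0000 0.0000]
Step 1: x=[5.2500 9.7500] v=[0.5000 -0.5000]
Step 2: x=[5.6250 9.3750] v=[0.7500 -0.7500]
Step 3: x=[5.9375 9.0625] v=[0.6250 -0.6250]
Step 4: x=[6.0313 8.9688] v=[0.1875 -0.1875]
Step 5: x=[5.8594 9.1407] v=[-0.3438 0.3438]
Step 6: x=[5.5078 9.4923] v=[-0.7032 0.7032]

Answer: 5.5078 9.4923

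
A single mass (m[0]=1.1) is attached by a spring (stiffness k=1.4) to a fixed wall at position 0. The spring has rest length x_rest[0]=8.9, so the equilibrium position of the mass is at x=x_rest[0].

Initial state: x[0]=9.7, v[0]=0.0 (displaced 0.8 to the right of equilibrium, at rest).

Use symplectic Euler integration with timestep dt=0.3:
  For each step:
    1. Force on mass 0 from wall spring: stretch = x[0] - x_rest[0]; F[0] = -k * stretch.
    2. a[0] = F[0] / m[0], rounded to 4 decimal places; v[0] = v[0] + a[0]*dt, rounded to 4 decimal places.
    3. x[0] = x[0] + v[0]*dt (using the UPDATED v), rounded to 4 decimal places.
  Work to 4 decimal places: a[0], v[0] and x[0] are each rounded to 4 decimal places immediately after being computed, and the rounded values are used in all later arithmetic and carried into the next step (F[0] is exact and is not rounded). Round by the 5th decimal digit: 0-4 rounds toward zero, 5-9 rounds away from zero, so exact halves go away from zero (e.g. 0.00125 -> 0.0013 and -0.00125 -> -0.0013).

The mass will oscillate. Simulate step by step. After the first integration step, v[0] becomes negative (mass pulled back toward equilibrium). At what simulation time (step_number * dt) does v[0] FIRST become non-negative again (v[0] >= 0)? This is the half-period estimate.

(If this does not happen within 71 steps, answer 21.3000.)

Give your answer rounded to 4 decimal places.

Step 0: x=[9.7000] v=[0.0000]
Step 1: x=[9.6084] v=[-0.3055]
Step 2: x=[9.4356] v=[-0.5760]
Step 3: x=[9.2015] v=[-0.7805]
Step 4: x=[8.9328] v=[-0.8956]
Step 5: x=[8.6604] v=[-0.9081]
Step 6: x=[8.4154] v=[-0.8166]
Step 7: x=[8.2259] v=[-0.6316]
Step 8: x=[8.1136] v=[-0.3742]
Step 9: x=[8.0914] v=[-0.0739]
Step 10: x=[8.1618] v=[0.2348]
First v>=0 after going negative at step 10, time=3.0000

Answer: 3.0000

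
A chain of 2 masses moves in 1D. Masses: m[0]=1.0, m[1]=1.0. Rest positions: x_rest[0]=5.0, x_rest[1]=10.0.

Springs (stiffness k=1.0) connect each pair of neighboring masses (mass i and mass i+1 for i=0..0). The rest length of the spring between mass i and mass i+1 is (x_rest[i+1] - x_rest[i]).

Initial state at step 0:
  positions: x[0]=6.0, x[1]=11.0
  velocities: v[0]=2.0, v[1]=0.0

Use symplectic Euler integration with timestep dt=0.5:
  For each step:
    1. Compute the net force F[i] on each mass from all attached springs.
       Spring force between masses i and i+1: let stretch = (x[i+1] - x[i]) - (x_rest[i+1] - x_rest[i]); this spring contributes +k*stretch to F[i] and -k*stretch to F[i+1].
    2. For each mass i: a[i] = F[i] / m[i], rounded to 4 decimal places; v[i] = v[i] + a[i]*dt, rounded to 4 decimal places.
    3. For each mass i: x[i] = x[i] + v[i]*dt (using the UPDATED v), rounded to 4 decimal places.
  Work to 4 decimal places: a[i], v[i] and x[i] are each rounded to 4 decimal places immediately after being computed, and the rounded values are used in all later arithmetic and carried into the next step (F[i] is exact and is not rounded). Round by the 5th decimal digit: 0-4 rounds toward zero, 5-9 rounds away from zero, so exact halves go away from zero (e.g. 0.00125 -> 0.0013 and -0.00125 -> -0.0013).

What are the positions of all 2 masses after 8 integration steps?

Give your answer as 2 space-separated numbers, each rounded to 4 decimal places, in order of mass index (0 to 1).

Answer: 9.6369 15.3635

Derivation:
Step 0: x=[6.0000 11.0000] v=[2.0000 0.0000]
Step 1: x=[7.0000 11.0000] v=[2.0000 0.0000]
Step 2: x=[7.7500 11.2500] v=[1.5000 0.5000]
Step 3: x=[8.1250 11.8750] v=[0.7500 1.2500]
Step 4: x=[8.1875 12.8125] v=[0.1250 1.8750]
Step 5: x=[8.1563 13.8438] v=[-0.0625 2.0625]
Step 6: x=[8.2970 14.7032] v=[0.2813 1.7188]
Step 7: x=[8.7892 15.2111] v=[0.9844 1.0157]
Step 8: x=[9.6369 15.3635] v=[1.6954 0.3048]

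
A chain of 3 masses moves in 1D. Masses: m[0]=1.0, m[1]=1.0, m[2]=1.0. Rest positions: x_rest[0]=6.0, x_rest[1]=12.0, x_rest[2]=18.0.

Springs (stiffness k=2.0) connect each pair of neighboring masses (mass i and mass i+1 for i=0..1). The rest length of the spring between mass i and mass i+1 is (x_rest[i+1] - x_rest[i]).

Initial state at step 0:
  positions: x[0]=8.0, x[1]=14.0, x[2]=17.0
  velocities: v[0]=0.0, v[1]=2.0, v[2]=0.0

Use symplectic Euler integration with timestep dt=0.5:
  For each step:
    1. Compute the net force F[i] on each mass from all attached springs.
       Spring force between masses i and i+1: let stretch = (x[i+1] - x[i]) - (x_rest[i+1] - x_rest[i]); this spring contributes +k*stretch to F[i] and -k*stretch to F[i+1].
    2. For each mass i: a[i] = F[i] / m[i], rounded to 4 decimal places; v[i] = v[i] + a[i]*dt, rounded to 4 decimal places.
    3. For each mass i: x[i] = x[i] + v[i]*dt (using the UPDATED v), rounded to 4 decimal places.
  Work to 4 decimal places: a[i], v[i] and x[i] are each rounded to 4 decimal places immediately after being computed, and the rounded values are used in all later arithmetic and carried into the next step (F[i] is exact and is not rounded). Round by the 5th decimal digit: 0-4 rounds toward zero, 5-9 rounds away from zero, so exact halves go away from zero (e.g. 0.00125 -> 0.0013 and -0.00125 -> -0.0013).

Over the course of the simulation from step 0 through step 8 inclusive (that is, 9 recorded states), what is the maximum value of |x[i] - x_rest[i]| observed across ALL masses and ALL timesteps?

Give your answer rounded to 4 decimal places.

Answer: 5.4337

Derivation:
Step 0: x=[8.0000 14.0000 17.0000] v=[0.0000 2.0000 0.0000]
Step 1: x=[8.0000 13.5000 18.5000] v=[0.0000 -1.0000 3.0000]
Step 2: x=[7.7500 12.7500 20.5000] v=[-0.5000 -1.5000 4.0000]
Step 3: x=[7.0000 13.3750 21.6250] v=[-1.5000 1.2500 2.2500]
Step 4: x=[6.4375 14.9375 21.6250] v=[-1.1250 3.1250 0.0000]
Step 5: x=[7.1250 15.5938 21.2813] v=[1.3750 1.3125 -0.6875]
Step 6: x=[9.0469 14.8594 21.0938] v=[3.8438 -1.4688 -0.3750]
Step 7: x=[10.8751 14.3360 20.7891] v=[3.6563 -1.0469 -0.6094]
Step 8: x=[11.4337 15.3087 20.2579] v=[1.1172 1.9453 -1.0625]
Max displacement = 5.4337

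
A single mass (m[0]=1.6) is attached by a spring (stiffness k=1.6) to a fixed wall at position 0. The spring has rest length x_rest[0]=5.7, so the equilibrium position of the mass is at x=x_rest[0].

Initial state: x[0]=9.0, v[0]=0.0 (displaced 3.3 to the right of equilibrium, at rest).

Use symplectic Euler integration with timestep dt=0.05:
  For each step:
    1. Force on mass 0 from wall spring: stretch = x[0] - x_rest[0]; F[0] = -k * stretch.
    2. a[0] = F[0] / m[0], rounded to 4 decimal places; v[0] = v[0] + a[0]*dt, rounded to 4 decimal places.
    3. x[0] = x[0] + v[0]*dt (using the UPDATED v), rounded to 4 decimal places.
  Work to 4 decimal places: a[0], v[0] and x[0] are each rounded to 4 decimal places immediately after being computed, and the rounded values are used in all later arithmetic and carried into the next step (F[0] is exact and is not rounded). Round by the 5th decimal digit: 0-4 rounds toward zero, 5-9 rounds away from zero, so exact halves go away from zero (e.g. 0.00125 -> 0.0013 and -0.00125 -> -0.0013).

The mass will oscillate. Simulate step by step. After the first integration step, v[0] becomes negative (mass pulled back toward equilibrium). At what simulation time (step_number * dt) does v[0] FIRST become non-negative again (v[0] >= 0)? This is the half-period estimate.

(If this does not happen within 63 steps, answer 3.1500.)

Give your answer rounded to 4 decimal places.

Step 0: x=[9.0000] v=[0.0000]
Step 1: x=[8.9918] v=[-0.1650]
Step 2: x=[8.9753] v=[-0.3296]
Step 3: x=[8.9506] v=[-0.4934]
Step 4: x=[8.9178] v=[-0.6559]
Step 5: x=[8.8770] v=[-0.8168]
Step 6: x=[8.8282] v=[-0.9757]
Step 7: x=[8.7716] v=[-1.1321]
Step 8: x=[8.7073] v=[-1.2857]
Step 9: x=[8.6355] v=[-1.4361]
Step 10: x=[8.5564] v=[-1.5829]
Step 11: x=[8.4701] v=[-1.7257]
Step 12: x=[8.3769] v=[-1.8642]
Step 13: x=[8.2770] v=[-1.9980]
Step 14: x=[8.1707] v=[-2.1269]
Step 15: x=[8.0582] v=[-2.2504]
Step 16: x=[7.9398] v=[-2.3683]
Step 17: x=[7.8158] v=[-2.4803]
Step 18: x=[7.6865] v=[-2.5861]
Step 19: x=[7.5522] v=[-2.6854]
Step 20: x=[7.4133] v=[-2.7780]
Step 21: x=[7.2701] v=[-2.8637]
Step 22: x=[7.1230] v=[-2.9422]
Step 23: x=[6.9723] v=[-3.0134]
Step 24: x=[6.8185] v=[-3.0770]
Step 25: x=[6.6619] v=[-3.1329]
Step 26: x=[6.5029] v=[-3.1810]
Step 27: x=[6.3418] v=[-3.2211]
Step 28: x=[6.1791] v=[-3.2532]
Step 29: x=[6.0152] v=[-3.2772]
Step 30: x=[5.8506] v=[-3.2930]
Step 31: x=[5.6856] v=[-3.3005]
Step 32: x=[5.5206] v=[-3.2998]
Step 33: x=[5.3561] v=[-3.2908]
Step 34: x=[5.1924] v=[-3.2736]
Step 35: x=[5.0300] v=[-3.2482]
Step 36: x=[4.8693] v=[-3.2147]
Step 37: x=[4.7106] v=[-3.1732]
Step 38: x=[4.5544] v=[-3.1237]
Step 39: x=[4.4011] v=[-3.0664]
Step 40: x=[4.2510] v=[-3.0015]
Step 41: x=[4.1045] v=[-2.9291]
Step 42: x=[3.9620] v=[-2.8493]
Step 43: x=[3.8239] v=[-2.7624]
Step 44: x=[3.6905] v=[-2.6686]
Step 45: x=[3.5621] v=[-2.5681]
Step 46: x=[3.4390] v=[-2.4612]
Step 47: x=[3.3216] v=[-2.3482]
Step 48: x=[3.2101] v=[-2.2293]
Step 49: x=[3.1049] v=[-2.1048]
Step 50: x=[3.0062] v=[-1.9750]
Step 51: x=[2.9142] v=[-1.8403]
Step 52: x=[2.8292] v=[-1.7010]
Step 53: x=[2.7513] v=[-1.5575]
Step 54: x=[2.6808] v=[-1.4101]
Step 55: x=[2.6178] v=[-1.2591]
Step 56: x=[2.5626] v=[-1.1050]
Step 57: x=[2.5152] v=[-0.9481]
Step 58: x=[2.4758] v=[-0.7889]
Step 59: x=[2.4444] v=[-0.6277]
Step 60: x=[2.4212] v=[-0.4649]
Step 61: x=[2.4062] v=[-0.3010]
Step 62: x=[2.3994] v=[-0.1363]
Step 63: x=[2.4008] v=[0.0287]
First v>=0 after going negative at step 63, time=3.1500

Answer: 3.1500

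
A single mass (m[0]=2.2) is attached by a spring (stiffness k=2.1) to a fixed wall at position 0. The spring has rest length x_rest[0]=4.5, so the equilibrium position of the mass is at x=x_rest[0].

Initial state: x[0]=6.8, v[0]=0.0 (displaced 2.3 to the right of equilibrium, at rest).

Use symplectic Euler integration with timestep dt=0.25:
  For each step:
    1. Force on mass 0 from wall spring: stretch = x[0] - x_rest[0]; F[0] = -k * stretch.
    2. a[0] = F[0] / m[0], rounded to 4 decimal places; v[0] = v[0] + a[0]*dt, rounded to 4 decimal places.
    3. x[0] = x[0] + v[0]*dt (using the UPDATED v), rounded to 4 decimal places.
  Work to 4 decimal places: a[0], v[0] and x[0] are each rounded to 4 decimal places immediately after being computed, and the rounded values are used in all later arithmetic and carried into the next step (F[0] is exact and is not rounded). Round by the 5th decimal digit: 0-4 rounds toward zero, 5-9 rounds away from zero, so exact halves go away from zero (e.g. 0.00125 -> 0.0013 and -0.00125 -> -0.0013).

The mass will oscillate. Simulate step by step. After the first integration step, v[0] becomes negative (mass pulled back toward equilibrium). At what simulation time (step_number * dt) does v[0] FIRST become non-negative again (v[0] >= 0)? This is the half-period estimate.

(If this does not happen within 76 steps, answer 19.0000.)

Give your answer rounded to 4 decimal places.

Step 0: x=[6.8000] v=[0.0000]
Step 1: x=[6.6628] v=[-0.5489]
Step 2: x=[6.3966] v=[-1.0650]
Step 3: x=[6.0172] v=[-1.5176]
Step 4: x=[5.5473] v=[-1.8797]
Step 5: x=[5.0149] v=[-2.1296]
Step 6: x=[4.4518] v=[-2.2525]
Step 7: x=[3.8916] v=[-2.2410]
Step 8: x=[3.3677] v=[-2.0958]
Step 9: x=[2.9113] v=[-1.8256]
Step 10: x=[2.5497] v=[-1.4465]
Step 11: x=[2.3044] v=[-0.9811]
Step 12: x=[2.1901] v=[-0.4572]
Step 13: x=[2.2136] v=[0.0940]
First v>=0 after going negative at step 13, time=3.2500

Answer: 3.2500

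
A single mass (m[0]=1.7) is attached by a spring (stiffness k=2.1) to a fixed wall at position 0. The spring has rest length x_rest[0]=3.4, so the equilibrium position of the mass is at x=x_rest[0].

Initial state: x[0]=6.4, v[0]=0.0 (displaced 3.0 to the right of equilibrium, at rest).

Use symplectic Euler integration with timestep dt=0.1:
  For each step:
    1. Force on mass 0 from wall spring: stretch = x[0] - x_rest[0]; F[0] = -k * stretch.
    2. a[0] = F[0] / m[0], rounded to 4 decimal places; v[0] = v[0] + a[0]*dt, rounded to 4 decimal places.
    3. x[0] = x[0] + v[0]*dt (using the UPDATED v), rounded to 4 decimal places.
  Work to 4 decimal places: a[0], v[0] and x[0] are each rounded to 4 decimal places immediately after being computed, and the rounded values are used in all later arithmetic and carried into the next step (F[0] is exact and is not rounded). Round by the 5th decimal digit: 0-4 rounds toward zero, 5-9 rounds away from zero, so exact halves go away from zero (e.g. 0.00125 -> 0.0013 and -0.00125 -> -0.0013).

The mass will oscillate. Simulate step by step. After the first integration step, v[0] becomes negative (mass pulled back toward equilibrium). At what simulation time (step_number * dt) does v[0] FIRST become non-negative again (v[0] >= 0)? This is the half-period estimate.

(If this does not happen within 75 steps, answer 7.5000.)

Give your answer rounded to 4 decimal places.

Step 0: x=[6.4000] v=[0.0000]
Step 1: x=[6.3629] v=[-0.3706]
Step 2: x=[6.2892] v=[-0.7366]
Step 3: x=[6.1799] v=[-1.0935]
Step 4: x=[6.0362] v=[-1.4369]
Step 5: x=[5.8599] v=[-1.7626]
Step 6: x=[5.6533] v=[-2.0665]
Step 7: x=[5.4188] v=[-2.3449]
Step 8: x=[5.1594] v=[-2.5943]
Step 9: x=[4.8782] v=[-2.8116]
Step 10: x=[4.5788] v=[-2.9942]
Step 11: x=[4.2648] v=[-3.1398]
Step 12: x=[3.9401] v=[-3.2466]
Step 13: x=[3.6088] v=[-3.3133]
Step 14: x=[3.2749] v=[-3.3391]
Step 15: x=[2.9425] v=[-3.3237]
Step 16: x=[2.6158] v=[-3.2672]
Step 17: x=[2.2988] v=[-3.1703]
Step 18: x=[1.9954] v=[-3.0343]
Step 19: x=[1.7093] v=[-2.8608]
Step 20: x=[1.4441] v=[-2.6520]
Step 21: x=[1.2031] v=[-2.4104]
Step 22: x=[0.9892] v=[-2.1390]
Step 23: x=[0.8051] v=[-1.8412]
Step 24: x=[0.6530] v=[-1.5207]
Step 25: x=[0.5349] v=[-1.1814]
Step 26: x=[0.4522] v=[-0.8275]
Step 27: x=[0.4059] v=[-0.4634]
Step 28: x=[0.3966] v=[-0.0935]
Step 29: x=[0.4244] v=[0.2775]
First v>=0 after going negative at step 29, time=2.9000

Answer: 2.9000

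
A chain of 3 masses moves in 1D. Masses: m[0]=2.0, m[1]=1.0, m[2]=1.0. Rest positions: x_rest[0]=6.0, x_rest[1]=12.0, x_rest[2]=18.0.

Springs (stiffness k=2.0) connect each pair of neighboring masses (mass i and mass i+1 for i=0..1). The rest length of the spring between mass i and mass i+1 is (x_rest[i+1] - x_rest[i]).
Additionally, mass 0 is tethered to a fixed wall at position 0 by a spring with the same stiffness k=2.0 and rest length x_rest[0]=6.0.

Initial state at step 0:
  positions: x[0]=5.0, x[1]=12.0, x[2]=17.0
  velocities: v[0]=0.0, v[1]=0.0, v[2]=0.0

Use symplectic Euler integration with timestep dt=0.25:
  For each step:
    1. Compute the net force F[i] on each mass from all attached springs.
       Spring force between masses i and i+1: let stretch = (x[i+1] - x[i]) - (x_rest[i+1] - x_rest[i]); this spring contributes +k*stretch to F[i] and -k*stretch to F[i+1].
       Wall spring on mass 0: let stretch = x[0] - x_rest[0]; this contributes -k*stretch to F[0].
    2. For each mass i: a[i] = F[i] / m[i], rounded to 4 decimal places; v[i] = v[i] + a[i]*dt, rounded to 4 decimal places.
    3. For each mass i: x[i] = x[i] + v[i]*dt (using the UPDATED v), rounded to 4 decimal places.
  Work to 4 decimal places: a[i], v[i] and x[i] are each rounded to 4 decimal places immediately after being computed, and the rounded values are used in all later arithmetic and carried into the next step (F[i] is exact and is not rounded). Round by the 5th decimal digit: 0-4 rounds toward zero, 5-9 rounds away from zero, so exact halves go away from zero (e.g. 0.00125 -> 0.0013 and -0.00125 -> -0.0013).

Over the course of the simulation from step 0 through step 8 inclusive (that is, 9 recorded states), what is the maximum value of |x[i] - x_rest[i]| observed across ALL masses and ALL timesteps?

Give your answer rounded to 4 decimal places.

Step 0: x=[5.0000 12.0000 17.0000] v=[0.0000 0.0000 0.0000]
Step 1: x=[5.1250 11.7500 17.1250] v=[0.5000 -1.0000 0.5000]
Step 2: x=[5.3438 11.3438 17.3281] v=[0.8750 -1.6250 0.8125]
Step 3: x=[5.6036 10.9356 17.5332] v=[1.0391 -1.6329 0.8204]
Step 4: x=[5.8464 10.6856 17.6636] v=[0.9712 -1.0001 0.5216]
Step 5: x=[6.0263 10.7029 17.6718] v=[0.7194 0.0693 0.0326]
Step 6: x=[6.1218 11.0068 17.5588] v=[0.3820 1.2155 -0.4519]
Step 7: x=[6.1400 11.5191 17.3768] v=[0.0728 2.0490 -0.7279]
Step 8: x=[6.1107 12.0912 17.2126] v=[-0.1174 2.2883 -0.6568]
Max displacement = 1.3144

Answer: 1.3144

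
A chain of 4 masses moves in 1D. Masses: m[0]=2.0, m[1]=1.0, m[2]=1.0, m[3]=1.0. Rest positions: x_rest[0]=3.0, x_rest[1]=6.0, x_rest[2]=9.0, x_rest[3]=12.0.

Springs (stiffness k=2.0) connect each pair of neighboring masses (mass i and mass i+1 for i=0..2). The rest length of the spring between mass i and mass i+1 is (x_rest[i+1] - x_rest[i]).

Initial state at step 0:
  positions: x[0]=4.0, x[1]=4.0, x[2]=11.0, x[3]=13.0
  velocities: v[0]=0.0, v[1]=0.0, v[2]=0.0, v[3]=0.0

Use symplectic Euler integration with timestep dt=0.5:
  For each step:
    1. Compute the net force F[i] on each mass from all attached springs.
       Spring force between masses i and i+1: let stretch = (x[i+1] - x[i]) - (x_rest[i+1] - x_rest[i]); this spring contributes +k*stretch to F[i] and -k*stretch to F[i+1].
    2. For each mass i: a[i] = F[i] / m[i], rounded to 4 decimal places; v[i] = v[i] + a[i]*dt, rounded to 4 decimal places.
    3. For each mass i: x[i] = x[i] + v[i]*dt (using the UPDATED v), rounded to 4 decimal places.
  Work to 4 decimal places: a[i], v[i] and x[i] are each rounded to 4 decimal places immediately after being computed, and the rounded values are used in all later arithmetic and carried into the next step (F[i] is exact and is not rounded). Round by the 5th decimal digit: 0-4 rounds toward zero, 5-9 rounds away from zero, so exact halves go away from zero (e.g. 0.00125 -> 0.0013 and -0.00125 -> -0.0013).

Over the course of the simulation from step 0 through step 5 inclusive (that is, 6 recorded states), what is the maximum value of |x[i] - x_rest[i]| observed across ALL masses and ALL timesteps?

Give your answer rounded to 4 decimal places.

Answer: 3.3750

Derivation:
Step 0: x=[4.0000 4.0000 11.0000 13.0000] v=[0.0000 0.0000 0.0000 0.0000]
Step 1: x=[3.2500 7.5000 8.5000 13.5000] v=[-1.5000 7.0000 -5.0000 1.0000]
Step 2: x=[2.8125 9.3750 8.0000 13.0000] v=[-0.8750 3.7500 -1.0000 -1.0000]
Step 3: x=[3.2657 7.2813 10.6875 11.5000] v=[0.9063 -4.1875 5.3750 -3.0000]
Step 4: x=[3.9728 4.8829 12.0782 11.0938] v=[1.4141 -4.7969 2.7813 -0.8125]
Step 5: x=[4.1574 5.6271 9.3790 12.6798] v=[0.3692 1.4883 -5.3984 3.1719]
Max displacement = 3.3750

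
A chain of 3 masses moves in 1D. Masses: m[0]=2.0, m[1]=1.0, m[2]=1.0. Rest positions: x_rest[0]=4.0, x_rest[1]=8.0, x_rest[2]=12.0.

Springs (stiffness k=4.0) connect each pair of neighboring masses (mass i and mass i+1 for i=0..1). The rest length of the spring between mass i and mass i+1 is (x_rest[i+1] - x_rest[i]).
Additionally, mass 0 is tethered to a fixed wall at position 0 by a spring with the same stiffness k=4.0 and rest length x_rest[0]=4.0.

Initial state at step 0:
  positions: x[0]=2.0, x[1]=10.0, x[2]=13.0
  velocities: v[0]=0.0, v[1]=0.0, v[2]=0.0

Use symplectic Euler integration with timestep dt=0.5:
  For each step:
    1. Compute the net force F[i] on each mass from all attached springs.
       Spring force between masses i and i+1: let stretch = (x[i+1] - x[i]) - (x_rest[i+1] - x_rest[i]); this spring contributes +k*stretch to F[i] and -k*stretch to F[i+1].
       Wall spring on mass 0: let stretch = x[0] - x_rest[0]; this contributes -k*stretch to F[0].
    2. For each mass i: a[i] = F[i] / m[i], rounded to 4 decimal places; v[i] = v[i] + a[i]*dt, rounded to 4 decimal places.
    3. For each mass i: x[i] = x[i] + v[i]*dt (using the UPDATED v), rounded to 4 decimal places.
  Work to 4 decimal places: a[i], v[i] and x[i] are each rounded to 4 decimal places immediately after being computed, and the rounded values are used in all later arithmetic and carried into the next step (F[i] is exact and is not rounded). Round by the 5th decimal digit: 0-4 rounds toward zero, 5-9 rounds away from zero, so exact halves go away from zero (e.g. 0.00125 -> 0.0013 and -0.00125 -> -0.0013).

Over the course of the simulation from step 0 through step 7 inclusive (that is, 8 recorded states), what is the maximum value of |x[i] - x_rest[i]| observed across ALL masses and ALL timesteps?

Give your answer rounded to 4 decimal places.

Step 0: x=[2.0000 10.0000 13.0000] v=[0.0000 0.0000 0.0000]
Step 1: x=[5.0000 5.0000 14.0000] v=[6.0000 -10.0000 2.0000]
Step 2: x=[5.5000 9.0000 10.0000] v=[1.0000 8.0000 -8.0000]
Step 3: x=[5.0000 10.5000 9.0000] v=[-1.0000 3.0000 -2.0000]
Step 4: x=[4.7500 5.0000 13.5000] v=[-0.5000 -11.0000 9.0000]
Step 5: x=[2.2500 7.7500 13.5000] v=[-5.0000 5.5000 0.0000]
Step 6: x=[1.3750 10.7500 11.7500] v=[-1.7500 6.0000 -3.5000]
Step 7: x=[4.5000 5.3750 13.0000] v=[6.2500 -10.7500 2.5000]
Max displacement = 3.0000

Answer: 3.0000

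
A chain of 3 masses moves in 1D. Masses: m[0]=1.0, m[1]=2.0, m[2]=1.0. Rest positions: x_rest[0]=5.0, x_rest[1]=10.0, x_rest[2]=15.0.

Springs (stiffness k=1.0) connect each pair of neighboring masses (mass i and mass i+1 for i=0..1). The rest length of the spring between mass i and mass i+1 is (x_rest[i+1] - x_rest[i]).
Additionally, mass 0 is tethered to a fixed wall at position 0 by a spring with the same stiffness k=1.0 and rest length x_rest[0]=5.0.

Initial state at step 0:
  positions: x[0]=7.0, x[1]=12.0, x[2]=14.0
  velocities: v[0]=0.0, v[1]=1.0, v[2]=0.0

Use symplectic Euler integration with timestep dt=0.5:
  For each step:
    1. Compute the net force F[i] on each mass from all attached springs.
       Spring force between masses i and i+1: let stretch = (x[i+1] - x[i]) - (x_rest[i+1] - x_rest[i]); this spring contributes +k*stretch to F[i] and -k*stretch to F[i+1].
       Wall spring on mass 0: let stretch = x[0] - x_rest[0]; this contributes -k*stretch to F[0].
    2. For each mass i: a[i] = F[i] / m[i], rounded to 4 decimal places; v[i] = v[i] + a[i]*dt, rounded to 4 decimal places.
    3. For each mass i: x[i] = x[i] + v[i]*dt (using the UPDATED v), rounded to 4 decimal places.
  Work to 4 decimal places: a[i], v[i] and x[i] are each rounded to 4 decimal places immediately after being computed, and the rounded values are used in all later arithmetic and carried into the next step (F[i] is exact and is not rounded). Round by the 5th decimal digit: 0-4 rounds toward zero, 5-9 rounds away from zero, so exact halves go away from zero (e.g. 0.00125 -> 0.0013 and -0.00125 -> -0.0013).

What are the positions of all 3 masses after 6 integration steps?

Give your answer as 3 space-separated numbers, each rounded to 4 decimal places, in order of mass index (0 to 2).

Answer: 5.0123 10.7424 18.9148

Derivation:
Step 0: x=[7.0000 12.0000 14.0000] v=[0.0000 1.0000 0.0000]
Step 1: x=[6.5000 12.1250 14.7500] v=[-1.0000 0.2500 1.5000]
Step 2: x=[5.7813 11.8750 16.0938] v=[-1.4375 -0.5000 2.6875]
Step 3: x=[5.1407 11.3906 17.6329] v=[-1.2813 -0.9688 3.0781]
Step 4: x=[4.7774 10.9053 18.8614] v=[-0.7267 -0.9707 2.4570]
Step 5: x=[4.7517 10.6485 19.3509] v=[-0.0515 -0.5137 0.9790]
Step 6: x=[5.0123 10.7424 18.9148] v=[0.5211 0.1877 -0.8722]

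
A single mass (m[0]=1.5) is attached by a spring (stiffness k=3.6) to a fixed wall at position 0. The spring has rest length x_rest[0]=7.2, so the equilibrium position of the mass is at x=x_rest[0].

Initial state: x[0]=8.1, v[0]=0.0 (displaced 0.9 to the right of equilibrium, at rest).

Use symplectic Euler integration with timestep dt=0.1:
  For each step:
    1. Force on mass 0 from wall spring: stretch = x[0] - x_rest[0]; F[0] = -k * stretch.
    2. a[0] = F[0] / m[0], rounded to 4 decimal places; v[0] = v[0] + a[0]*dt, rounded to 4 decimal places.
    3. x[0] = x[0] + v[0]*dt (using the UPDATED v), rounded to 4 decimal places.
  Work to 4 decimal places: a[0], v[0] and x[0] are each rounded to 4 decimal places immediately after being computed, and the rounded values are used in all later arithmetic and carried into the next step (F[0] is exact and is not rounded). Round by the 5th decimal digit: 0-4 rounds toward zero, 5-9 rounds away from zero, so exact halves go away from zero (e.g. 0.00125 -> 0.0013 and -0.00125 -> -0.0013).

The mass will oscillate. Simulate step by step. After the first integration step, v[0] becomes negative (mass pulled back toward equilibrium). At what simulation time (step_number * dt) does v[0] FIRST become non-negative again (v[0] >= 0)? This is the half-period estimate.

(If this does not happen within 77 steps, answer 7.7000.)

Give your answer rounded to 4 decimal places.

Answer: 2.1000

Derivation:
Step 0: x=[8.1000] v=[0.0000]
Step 1: x=[8.0784] v=[-0.2160]
Step 2: x=[8.0357] v=[-0.4268]
Step 3: x=[7.9730] v=[-0.6274]
Step 4: x=[7.8917] v=[-0.8129]
Step 5: x=[7.7938] v=[-0.9789]
Step 6: x=[7.6817] v=[-1.1214]
Step 7: x=[7.5580] v=[-1.2370]
Step 8: x=[7.4257] v=[-1.3229]
Step 9: x=[7.2880] v=[-1.3771]
Step 10: x=[7.1482] v=[-1.3982]
Step 11: x=[7.0096] v=[-1.3858]
Step 12: x=[6.8756] v=[-1.3401]
Step 13: x=[6.7494] v=[-1.2622]
Step 14: x=[6.6340] v=[-1.1541]
Step 15: x=[6.5322] v=[-1.0183]
Step 16: x=[6.4464] v=[-0.8580]
Step 17: x=[6.3787] v=[-0.6771]
Step 18: x=[6.3307] v=[-0.4800]
Step 19: x=[6.3036] v=[-0.2714]
Step 20: x=[6.2980] v=[-0.0563]
Step 21: x=[6.3140] v=[0.1602]
First v>=0 after going negative at step 21, time=2.1000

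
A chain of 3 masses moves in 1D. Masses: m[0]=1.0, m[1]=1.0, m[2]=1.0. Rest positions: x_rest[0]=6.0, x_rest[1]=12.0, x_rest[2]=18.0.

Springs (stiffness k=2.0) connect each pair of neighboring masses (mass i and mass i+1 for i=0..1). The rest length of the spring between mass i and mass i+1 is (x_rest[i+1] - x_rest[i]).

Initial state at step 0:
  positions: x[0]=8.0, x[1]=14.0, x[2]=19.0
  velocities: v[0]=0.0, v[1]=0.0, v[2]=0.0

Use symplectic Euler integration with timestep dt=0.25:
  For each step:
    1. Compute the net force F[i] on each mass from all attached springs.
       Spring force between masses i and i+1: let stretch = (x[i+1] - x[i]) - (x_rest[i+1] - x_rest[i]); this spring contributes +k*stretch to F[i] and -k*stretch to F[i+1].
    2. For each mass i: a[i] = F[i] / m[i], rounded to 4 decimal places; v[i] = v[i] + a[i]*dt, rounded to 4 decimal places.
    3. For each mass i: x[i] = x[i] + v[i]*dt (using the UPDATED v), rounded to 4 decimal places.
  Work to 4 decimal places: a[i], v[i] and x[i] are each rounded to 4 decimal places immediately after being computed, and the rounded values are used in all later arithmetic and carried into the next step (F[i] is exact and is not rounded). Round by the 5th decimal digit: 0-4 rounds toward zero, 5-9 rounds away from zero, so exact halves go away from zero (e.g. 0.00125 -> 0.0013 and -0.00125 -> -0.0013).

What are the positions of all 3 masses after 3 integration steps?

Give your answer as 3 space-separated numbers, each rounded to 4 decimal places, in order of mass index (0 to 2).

Step 0: x=[8.0000 14.0000 19.0000] v=[0.0000 0.0000 0.0000]
Step 1: x=[8.0000 13.8750 19.1250] v=[0.0000 -0.5000 0.5000]
Step 2: x=[7.9844 13.6719 19.3438] v=[-0.0625 -0.8125 0.8750]
Step 3: x=[7.9297 13.4668 19.6036] v=[-0.2188 -0.8203 1.0391]

Answer: 7.9297 13.4668 19.6036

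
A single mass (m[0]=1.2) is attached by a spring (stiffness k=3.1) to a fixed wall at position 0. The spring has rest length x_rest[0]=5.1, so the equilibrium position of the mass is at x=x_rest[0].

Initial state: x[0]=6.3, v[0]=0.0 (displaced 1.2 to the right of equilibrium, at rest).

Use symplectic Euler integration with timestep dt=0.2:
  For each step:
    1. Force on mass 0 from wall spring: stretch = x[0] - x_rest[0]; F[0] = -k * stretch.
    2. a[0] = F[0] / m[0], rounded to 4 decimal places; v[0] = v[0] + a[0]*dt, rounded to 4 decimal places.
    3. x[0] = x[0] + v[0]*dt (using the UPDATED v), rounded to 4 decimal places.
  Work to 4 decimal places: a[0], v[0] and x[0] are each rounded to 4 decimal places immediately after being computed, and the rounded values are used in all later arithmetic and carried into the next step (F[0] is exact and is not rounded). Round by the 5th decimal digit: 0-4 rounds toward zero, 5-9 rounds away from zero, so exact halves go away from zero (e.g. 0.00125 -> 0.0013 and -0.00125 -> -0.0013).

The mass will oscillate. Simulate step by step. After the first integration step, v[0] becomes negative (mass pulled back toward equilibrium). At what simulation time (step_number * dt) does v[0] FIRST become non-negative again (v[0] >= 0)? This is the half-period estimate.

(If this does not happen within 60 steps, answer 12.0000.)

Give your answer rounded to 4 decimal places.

Answer: 2.0000

Derivation:
Step 0: x=[6.3000] v=[0.0000]
Step 1: x=[6.1760] v=[-0.6200]
Step 2: x=[5.9408] v=[-1.1759]
Step 3: x=[5.6187] v=[-1.6103]
Step 4: x=[5.2430] v=[-1.8783]
Step 5: x=[4.8526] v=[-1.9522]
Step 6: x=[4.4877] v=[-1.8244]
Step 7: x=[4.1861] v=[-1.5080]
Step 8: x=[3.9789] v=[-1.0358]
Step 9: x=[3.8876] v=[-0.4566]
Step 10: x=[3.9216] v=[0.1698]
First v>=0 after going negative at step 10, time=2.0000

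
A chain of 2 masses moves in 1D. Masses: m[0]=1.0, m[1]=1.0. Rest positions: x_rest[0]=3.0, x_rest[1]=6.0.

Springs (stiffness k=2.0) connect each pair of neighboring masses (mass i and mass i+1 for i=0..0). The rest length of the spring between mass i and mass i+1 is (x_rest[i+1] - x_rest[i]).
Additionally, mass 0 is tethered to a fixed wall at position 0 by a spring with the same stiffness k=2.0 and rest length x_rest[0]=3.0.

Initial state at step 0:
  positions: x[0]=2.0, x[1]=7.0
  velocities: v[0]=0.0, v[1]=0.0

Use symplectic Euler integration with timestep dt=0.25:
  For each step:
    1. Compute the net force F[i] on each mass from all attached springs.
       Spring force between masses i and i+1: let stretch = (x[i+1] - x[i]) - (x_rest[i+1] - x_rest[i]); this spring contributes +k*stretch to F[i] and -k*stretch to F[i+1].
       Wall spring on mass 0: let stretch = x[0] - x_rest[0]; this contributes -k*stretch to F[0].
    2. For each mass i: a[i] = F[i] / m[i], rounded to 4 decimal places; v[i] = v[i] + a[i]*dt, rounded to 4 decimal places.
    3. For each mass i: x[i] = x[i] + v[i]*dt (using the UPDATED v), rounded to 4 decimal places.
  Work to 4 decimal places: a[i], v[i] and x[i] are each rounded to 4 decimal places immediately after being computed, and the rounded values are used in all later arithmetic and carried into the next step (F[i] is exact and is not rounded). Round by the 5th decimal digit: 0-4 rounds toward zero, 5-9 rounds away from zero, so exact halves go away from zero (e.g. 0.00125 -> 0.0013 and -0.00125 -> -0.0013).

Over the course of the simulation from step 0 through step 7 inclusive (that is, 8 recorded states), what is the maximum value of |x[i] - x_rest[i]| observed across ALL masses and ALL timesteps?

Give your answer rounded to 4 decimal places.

Answer: 1.2820

Derivation:
Step 0: x=[2.0000 7.0000] v=[0.0000 0.0000]
Step 1: x=[2.3750 6.7500] v=[1.5000 -1.0000]
Step 2: x=[3.0000 6.3281] v=[2.5000 -1.6875]
Step 3: x=[3.6660 5.8652] v=[2.6641 -1.8516]
Step 4: x=[4.1487 5.5024] v=[1.9307 -1.4512]
Step 5: x=[4.2820 5.3454] v=[0.5332 -0.6281]
Step 6: x=[4.0130 5.4305] v=[-1.0761 0.3402]
Step 7: x=[3.4195 5.7134] v=[-2.3739 1.1315]
Max displacement = 1.2820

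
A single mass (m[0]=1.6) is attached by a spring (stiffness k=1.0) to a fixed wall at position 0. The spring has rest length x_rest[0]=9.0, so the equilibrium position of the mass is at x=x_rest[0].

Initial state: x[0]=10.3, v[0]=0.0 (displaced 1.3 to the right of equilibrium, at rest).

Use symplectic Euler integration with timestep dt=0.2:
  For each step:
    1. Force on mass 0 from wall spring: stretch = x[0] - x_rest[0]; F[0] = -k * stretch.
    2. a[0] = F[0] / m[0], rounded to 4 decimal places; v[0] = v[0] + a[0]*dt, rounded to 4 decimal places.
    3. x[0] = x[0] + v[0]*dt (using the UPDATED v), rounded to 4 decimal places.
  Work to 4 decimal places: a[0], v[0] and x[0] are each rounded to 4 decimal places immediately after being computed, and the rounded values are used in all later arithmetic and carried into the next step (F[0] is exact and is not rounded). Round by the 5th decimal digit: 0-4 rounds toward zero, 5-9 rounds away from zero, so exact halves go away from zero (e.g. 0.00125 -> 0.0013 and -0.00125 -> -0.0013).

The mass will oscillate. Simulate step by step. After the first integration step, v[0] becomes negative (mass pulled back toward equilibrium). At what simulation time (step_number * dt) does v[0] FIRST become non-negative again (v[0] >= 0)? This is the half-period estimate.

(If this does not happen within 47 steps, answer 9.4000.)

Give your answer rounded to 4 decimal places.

Step 0: x=[10.3000] v=[0.0000]
Step 1: x=[10.2675] v=[-0.1625]
Step 2: x=[10.2033] v=[-0.3209]
Step 3: x=[10.1090] v=[-0.4713]
Step 4: x=[9.9870] v=[-0.6099]
Step 5: x=[9.8403] v=[-0.7333]
Step 6: x=[9.6726] v=[-0.8383]
Step 7: x=[9.4881] v=[-0.9224]
Step 8: x=[9.2914] v=[-0.9834]
Step 9: x=[9.0874] v=[-1.0198]
Step 10: x=[8.8813] v=[-1.0307]
Step 11: x=[8.6781] v=[-1.0159]
Step 12: x=[8.4830] v=[-0.9757]
Step 13: x=[8.3008] v=[-0.9111]
Step 14: x=[8.1361] v=[-0.8237]
Step 15: x=[7.9930] v=[-0.7157]
Step 16: x=[7.8750] v=[-0.5898]
Step 17: x=[7.7852] v=[-0.4492]
Step 18: x=[7.7257] v=[-0.2973]
Step 19: x=[7.6981] v=[-0.1380]
Step 20: x=[7.7030] v=[0.0247]
First v>=0 after going negative at step 20, time=4.0000

Answer: 4.0000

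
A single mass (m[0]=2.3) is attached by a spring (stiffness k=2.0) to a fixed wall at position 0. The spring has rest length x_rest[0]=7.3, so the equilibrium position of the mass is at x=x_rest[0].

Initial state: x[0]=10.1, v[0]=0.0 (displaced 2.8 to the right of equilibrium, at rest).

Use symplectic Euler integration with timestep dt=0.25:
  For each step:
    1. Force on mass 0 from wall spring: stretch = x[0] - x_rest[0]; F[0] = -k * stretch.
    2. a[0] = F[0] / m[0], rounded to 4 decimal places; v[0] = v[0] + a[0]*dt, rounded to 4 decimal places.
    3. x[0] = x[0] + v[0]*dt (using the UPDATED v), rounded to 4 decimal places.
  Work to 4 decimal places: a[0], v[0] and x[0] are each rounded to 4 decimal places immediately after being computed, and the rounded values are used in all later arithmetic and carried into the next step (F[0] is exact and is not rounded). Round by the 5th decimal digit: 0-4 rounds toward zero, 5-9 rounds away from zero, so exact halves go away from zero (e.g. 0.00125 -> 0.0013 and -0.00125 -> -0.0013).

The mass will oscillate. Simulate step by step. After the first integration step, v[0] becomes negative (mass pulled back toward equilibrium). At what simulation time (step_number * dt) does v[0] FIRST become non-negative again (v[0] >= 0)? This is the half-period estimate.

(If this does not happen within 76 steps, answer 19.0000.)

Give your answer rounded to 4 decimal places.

Answer: 3.5000

Derivation:
Step 0: x=[10.1000] v=[0.0000]
Step 1: x=[9.9478] v=[-0.6087]
Step 2: x=[9.6517] v=[-1.1843]
Step 3: x=[9.2278] v=[-1.6956]
Step 4: x=[8.6991] v=[-2.1147]
Step 5: x=[8.0944] v=[-2.4189]
Step 6: x=[7.4465] v=[-2.5916]
Step 7: x=[6.7906] v=[-2.6235]
Step 8: x=[6.1624] v=[-2.5128]
Step 9: x=[5.5960] v=[-2.2655]
Step 10: x=[5.1222] v=[-1.8951]
Step 11: x=[4.7668] v=[-1.4217]
Step 12: x=[4.5491] v=[-0.8710]
Step 13: x=[4.4809] v=[-0.2730]
Step 14: x=[4.5659] v=[0.3399]
First v>=0 after going negative at step 14, time=3.5000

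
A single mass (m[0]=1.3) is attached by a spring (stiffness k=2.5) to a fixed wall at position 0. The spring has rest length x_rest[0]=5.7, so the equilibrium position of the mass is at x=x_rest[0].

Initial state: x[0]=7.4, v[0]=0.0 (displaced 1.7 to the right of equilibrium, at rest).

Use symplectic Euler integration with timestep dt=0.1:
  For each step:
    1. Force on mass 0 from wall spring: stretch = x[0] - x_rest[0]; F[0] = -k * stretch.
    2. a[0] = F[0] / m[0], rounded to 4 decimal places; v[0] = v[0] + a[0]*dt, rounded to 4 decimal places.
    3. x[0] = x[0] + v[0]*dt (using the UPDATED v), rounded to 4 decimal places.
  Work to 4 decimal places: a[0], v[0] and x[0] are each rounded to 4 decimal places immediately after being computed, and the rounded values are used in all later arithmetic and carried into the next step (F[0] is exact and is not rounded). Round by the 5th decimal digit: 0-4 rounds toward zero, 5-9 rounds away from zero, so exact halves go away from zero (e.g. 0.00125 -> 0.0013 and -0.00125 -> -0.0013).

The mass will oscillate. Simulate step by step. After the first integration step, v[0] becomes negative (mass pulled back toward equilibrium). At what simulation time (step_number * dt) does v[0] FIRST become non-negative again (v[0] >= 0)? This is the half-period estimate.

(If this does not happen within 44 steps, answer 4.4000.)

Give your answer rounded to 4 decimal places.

Answer: 2.3000

Derivation:
Step 0: x=[7.4000] v=[0.0000]
Step 1: x=[7.3673] v=[-0.3269]
Step 2: x=[7.3026] v=[-0.6475]
Step 3: x=[7.2070] v=[-0.9557]
Step 4: x=[7.0825] v=[-1.2455]
Step 5: x=[6.9314] v=[-1.5114]
Step 6: x=[6.7566] v=[-1.7482]
Step 7: x=[6.5615] v=[-1.9514]
Step 8: x=[6.3498] v=[-2.1171]
Step 9: x=[6.1256] v=[-2.2421]
Step 10: x=[5.8932] v=[-2.3240]
Step 11: x=[5.6571] v=[-2.3612]
Step 12: x=[5.4218] v=[-2.3530]
Step 13: x=[5.1919] v=[-2.2995]
Step 14: x=[4.9717] v=[-2.2018]
Step 15: x=[4.7655] v=[-2.0617]
Step 16: x=[4.5773] v=[-1.8820]
Step 17: x=[4.4107] v=[-1.6661]
Step 18: x=[4.2689] v=[-1.4182]
Step 19: x=[4.1546] v=[-1.1430]
Step 20: x=[4.0700] v=[-0.8458]
Step 21: x=[4.0168] v=[-0.5323]
Step 22: x=[3.9959] v=[-0.2086]
Step 23: x=[4.0078] v=[0.1191]
First v>=0 after going negative at step 23, time=2.3000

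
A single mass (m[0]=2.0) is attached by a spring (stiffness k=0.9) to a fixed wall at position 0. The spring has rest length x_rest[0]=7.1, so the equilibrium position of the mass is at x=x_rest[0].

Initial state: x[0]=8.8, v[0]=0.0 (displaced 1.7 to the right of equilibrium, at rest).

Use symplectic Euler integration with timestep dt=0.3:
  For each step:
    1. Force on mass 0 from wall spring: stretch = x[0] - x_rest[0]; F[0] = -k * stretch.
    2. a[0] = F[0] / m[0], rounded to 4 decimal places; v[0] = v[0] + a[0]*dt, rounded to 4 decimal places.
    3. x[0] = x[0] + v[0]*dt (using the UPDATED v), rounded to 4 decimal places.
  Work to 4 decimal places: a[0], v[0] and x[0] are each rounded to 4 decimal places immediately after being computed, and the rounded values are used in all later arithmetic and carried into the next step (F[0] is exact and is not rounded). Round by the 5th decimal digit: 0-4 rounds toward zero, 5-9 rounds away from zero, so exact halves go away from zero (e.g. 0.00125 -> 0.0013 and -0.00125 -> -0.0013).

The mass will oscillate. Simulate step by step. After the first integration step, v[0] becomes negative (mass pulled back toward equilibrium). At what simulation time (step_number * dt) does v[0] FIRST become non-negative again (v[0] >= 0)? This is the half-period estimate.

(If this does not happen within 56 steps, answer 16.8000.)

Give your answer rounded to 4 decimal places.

Answer: 4.8000

Derivation:
Step 0: x=[8.8000] v=[0.0000]
Step 1: x=[8.7312] v=[-0.2295]
Step 2: x=[8.5963] v=[-0.4497]
Step 3: x=[8.4008] v=[-0.6517]
Step 4: x=[8.1526] v=[-0.8273]
Step 5: x=[7.8618] v=[-0.9694]
Step 6: x=[7.5401] v=[-1.0722]
Step 7: x=[7.2006] v=[-1.1316]
Step 8: x=[6.8570] v=[-1.1452]
Step 9: x=[6.5233] v=[-1.1124]
Step 10: x=[6.2129] v=[-1.0346]
Step 11: x=[5.9385] v=[-0.9148]
Step 12: x=[5.7111] v=[-0.7580]
Step 13: x=[5.5400] v=[-0.5705]
Step 14: x=[5.4320] v=[-0.3599]
Step 15: x=[5.3916] v=[-0.1347]
Step 16: x=[5.4204] v=[0.0959]
First v>=0 after going negative at step 16, time=4.8000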